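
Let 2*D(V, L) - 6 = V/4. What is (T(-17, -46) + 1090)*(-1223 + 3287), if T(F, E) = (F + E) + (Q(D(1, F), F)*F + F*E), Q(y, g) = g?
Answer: 4330272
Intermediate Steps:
D(V, L) = 3 + V/8 (D(V, L) = 3 + (V/4)/2 = 3 + V/8)
T(F, E) = E + F + F**2 + E*F (T(F, E) = (F + E) + (F*F + F*E) = (E + F) + (F**2 + E*F) = E + F + F**2 + E*F)
(T(-17, -46) + 1090)*(-1223 + 3287) = ((-46 - 17 + (-17)**2 - 46*(-17)) + 1090)*(-1223 + 3287) = ((-46 - 17 + 289 + 782) + 1090)*2064 = (1008 + 1090)*2064 = 2098*2064 = 4330272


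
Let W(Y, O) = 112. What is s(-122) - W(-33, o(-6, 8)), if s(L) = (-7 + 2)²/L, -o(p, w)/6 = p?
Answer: -13689/122 ≈ -112.20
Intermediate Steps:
o(p, w) = -6*p
s(L) = 25/L (s(L) = (-5)²/L = 25/L)
s(-122) - W(-33, o(-6, 8)) = 25/(-122) - 1*112 = 25*(-1/122) - 112 = -25/122 - 112 = -13689/122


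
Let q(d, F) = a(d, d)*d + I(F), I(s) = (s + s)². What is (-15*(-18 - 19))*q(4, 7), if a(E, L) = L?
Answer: 117660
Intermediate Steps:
I(s) = 4*s² (I(s) = (2*s)² = 4*s²)
q(d, F) = d² + 4*F² (q(d, F) = d*d + 4*F² = d² + 4*F²)
(-15*(-18 - 19))*q(4, 7) = (-15*(-18 - 19))*(4² + 4*7²) = (-15*(-37))*(16 + 4*49) = 555*(16 + 196) = 555*212 = 117660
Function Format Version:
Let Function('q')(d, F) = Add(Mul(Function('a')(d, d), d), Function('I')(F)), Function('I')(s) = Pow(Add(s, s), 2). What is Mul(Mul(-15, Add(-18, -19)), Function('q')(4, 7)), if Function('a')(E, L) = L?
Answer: 117660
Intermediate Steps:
Function('I')(s) = Mul(4, Pow(s, 2)) (Function('I')(s) = Pow(Mul(2, s), 2) = Mul(4, Pow(s, 2)))
Function('q')(d, F) = Add(Pow(d, 2), Mul(4, Pow(F, 2))) (Function('q')(d, F) = Add(Mul(d, d), Mul(4, Pow(F, 2))) = Add(Pow(d, 2), Mul(4, Pow(F, 2))))
Mul(Mul(-15, Add(-18, -19)), Function('q')(4, 7)) = Mul(Mul(-15, Add(-18, -19)), Add(Pow(4, 2), Mul(4, Pow(7, 2)))) = Mul(Mul(-15, -37), Add(16, Mul(4, 49))) = Mul(555, Add(16, 196)) = Mul(555, 212) = 117660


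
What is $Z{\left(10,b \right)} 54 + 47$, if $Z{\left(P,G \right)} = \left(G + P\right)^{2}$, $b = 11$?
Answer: $23861$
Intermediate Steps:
$Z{\left(10,b \right)} 54 + 47 = \left(11 + 10\right)^{2} \cdot 54 + 47 = 21^{2} \cdot 54 + 47 = 441 \cdot 54 + 47 = 23814 + 47 = 23861$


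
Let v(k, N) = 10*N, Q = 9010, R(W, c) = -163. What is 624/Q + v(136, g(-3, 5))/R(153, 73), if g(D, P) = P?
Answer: -174394/734315 ≈ -0.23749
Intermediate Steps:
624/Q + v(136, g(-3, 5))/R(153, 73) = 624/9010 + (10*5)/(-163) = 624*(1/9010) + 50*(-1/163) = 312/4505 - 50/163 = -174394/734315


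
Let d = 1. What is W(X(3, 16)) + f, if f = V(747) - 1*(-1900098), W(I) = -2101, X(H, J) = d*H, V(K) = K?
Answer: 1898744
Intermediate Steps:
X(H, J) = H (X(H, J) = 1*H = H)
f = 1900845 (f = 747 - 1*(-1900098) = 747 + 1900098 = 1900845)
W(X(3, 16)) + f = -2101 + 1900845 = 1898744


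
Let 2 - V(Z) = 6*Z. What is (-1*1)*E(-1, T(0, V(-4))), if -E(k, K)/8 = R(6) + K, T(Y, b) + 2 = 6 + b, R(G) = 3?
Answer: 264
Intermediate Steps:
V(Z) = 2 - 6*Z
T(Y, b) = 4 + b (T(Y, b) = -2 + (6 + b) = 4 + b)
E(k, K) = -24 - 8*K (E(k, K) = -8*(3 + K) = -24 - 8*K)
(-1*1)*E(-1, T(0, V(-4))) = (-1*1)*(-24 - 8*(4 + (2 - 6*(-4)))) = -(-24 - 8*(4 + (2 + 24))) = -(-24 - 8*(4 + 26)) = -(-24 - 8*30) = -(-24 - 240) = -1*(-264) = 264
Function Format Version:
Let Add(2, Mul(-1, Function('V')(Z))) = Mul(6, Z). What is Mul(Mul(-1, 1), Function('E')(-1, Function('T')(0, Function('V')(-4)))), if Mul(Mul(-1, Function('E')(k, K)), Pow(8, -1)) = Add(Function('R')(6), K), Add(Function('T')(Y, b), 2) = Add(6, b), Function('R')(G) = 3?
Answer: 264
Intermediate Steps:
Function('V')(Z) = Add(2, Mul(-6, Z)) (Function('V')(Z) = Add(2, Mul(-1, Mul(6, Z))) = Add(2, Mul(-6, Z)))
Function('T')(Y, b) = Add(4, b) (Function('T')(Y, b) = Add(-2, Add(6, b)) = Add(4, b))
Function('E')(k, K) = Add(-24, Mul(-8, K)) (Function('E')(k, K) = Mul(-8, Add(3, K)) = Add(-24, Mul(-8, K)))
Mul(Mul(-1, 1), Function('E')(-1, Function('T')(0, Function('V')(-4)))) = Mul(Mul(-1, 1), Add(-24, Mul(-8, Add(4, Add(2, Mul(-6, -4)))))) = Mul(-1, Add(-24, Mul(-8, Add(4, Add(2, 24))))) = Mul(-1, Add(-24, Mul(-8, Add(4, 26)))) = Mul(-1, Add(-24, Mul(-8, 30))) = Mul(-1, Add(-24, -240)) = Mul(-1, -264) = 264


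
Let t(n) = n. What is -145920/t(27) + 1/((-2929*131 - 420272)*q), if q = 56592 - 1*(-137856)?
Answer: -2534639366103043/468991659024 ≈ -5404.4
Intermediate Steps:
q = 194448 (q = 56592 + 137856 = 194448)
-145920/t(27) + 1/((-2929*131 - 420272)*q) = -145920/27 + 1/(-2929*131 - 420272*194448) = -145920*1/27 + (1/194448)/(-383699 - 420272) = -48640/9 + (1/194448)/(-803971) = -48640/9 - 1/803971*1/194448 = -48640/9 - 1/156330553008 = -2534639366103043/468991659024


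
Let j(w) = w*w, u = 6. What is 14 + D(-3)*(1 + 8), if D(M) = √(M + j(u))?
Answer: 14 + 9*√33 ≈ 65.701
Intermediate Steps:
j(w) = w²
D(M) = √(36 + M) (D(M) = √(M + 6²) = √(M + 36) = √(36 + M))
14 + D(-3)*(1 + 8) = 14 + √(36 - 3)*(1 + 8) = 14 + √33*9 = 14 + 9*√33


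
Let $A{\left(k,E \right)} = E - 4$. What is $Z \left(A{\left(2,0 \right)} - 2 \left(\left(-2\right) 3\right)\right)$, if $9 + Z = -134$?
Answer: $-1144$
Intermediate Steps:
$Z = -143$ ($Z = -9 - 134 = -143$)
$A{\left(k,E \right)} = -4 + E$
$Z \left(A{\left(2,0 \right)} - 2 \left(\left(-2\right) 3\right)\right) = - 143 \left(\left(-4 + 0\right) - 2 \left(\left(-2\right) 3\right)\right) = - 143 \left(-4 - -12\right) = - 143 \left(-4 + 12\right) = \left(-143\right) 8 = -1144$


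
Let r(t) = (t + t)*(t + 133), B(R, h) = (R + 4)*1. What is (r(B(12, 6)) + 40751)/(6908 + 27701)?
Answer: 45519/34609 ≈ 1.3152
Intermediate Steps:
B(R, h) = 4 + R (B(R, h) = (4 + R)*1 = 4 + R)
r(t) = 2*t*(133 + t) (r(t) = (2*t)*(133 + t) = 2*t*(133 + t))
(r(B(12, 6)) + 40751)/(6908 + 27701) = (2*(4 + 12)*(133 + (4 + 12)) + 40751)/(6908 + 27701) = (2*16*(133 + 16) + 40751)/34609 = (2*16*149 + 40751)*(1/34609) = (4768 + 40751)*(1/34609) = 45519*(1/34609) = 45519/34609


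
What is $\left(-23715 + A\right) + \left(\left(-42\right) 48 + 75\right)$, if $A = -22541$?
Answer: $-48197$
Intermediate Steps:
$\left(-23715 + A\right) + \left(\left(-42\right) 48 + 75\right) = \left(-23715 - 22541\right) + \left(\left(-42\right) 48 + 75\right) = -46256 + \left(-2016 + 75\right) = -46256 - 1941 = -48197$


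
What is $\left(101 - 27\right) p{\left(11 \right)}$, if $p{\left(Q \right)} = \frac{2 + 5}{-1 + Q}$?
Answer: $\frac{259}{5} \approx 51.8$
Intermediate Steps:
$p{\left(Q \right)} = \frac{7}{-1 + Q}$
$\left(101 - 27\right) p{\left(11 \right)} = \left(101 - 27\right) \frac{7}{-1 + 11} = 74 \cdot \frac{7}{10} = \frac{259}{5}$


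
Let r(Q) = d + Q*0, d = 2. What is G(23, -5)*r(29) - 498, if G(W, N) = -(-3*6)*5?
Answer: -318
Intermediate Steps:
r(Q) = 2 (r(Q) = 2 + Q*0 = 2 + 0 = 2)
G(W, N) = 90 (G(W, N) = -(-18)*5 = -1*(-90) = 90)
G(23, -5)*r(29) - 498 = 90*2 - 498 = 180 - 498 = -318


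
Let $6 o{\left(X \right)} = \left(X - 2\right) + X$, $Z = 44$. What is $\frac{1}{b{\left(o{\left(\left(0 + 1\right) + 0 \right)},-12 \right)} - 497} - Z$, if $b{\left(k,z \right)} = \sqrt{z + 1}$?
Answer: $- \frac{10869377}{247020} - \frac{i \sqrt{11}}{247020} \approx -44.002 - 1.3427 \cdot 10^{-5} i$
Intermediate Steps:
$o{\left(X \right)} = - \frac{1}{3} + \frac{X}{3}$ ($o{\left(X \right)} = \frac{\left(X - 2\right) + X}{6} = \frac{\left(-2 + X\right) + X}{6} = \frac{-2 + 2 X}{6} = - \frac{1}{3} + \frac{X}{3}$)
$b{\left(k,z \right)} = \sqrt{1 + z}$
$\frac{1}{b{\left(o{\left(\left(0 + 1\right) + 0 \right)},-12 \right)} - 497} - Z = \frac{1}{\sqrt{1 - 12} - 497} - 44 = \frac{1}{\sqrt{-11} - 497} - 44 = \frac{1}{i \sqrt{11} - 497} - 44 = \frac{1}{-497 + i \sqrt{11}} - 44 = -44 + \frac{1}{-497 + i \sqrt{11}}$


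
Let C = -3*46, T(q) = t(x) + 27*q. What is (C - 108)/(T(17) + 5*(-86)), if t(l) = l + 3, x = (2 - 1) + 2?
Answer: -246/35 ≈ -7.0286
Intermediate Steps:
x = 3 (x = 1 + 2 = 3)
t(l) = 3 + l
T(q) = 6 + 27*q (T(q) = (3 + 3) + 27*q = 6 + 27*q)
C = -138
(C - 108)/(T(17) + 5*(-86)) = (-138 - 108)/((6 + 27*17) + 5*(-86)) = -246/((6 + 459) - 430) = -246/(465 - 430) = -246/35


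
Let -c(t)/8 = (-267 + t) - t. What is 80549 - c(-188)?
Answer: 78413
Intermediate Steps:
c(t) = 2136 (c(t) = -8*((-267 + t) - t) = -8*(-267) = 2136)
80549 - c(-188) = 80549 - 1*2136 = 80549 - 2136 = 78413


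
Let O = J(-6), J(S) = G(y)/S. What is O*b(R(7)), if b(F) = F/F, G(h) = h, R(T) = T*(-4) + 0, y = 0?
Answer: 0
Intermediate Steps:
R(T) = -4*T (R(T) = -4*T + 0 = -4*T)
b(F) = 1
J(S) = 0 (J(S) = 0/S = 0)
O = 0
O*b(R(7)) = 0*1 = 0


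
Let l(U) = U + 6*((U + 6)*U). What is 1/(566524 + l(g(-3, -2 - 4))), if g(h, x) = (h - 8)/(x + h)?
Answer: 27/15297611 ≈ 1.7650e-6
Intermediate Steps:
g(h, x) = (-8 + h)/(h + x)
l(U) = U + 6*U*(6 + U) (l(U) = U + 6*((6 + U)*U) = U + 6*(U*(6 + U)) = U + 6*U*(6 + U))
1/(566524 + l(g(-3, -2 - 4))) = 1/(566524 + ((-8 - 3)/(-3 + (-2 - 4)))*(37 + 6*((-8 - 3)/(-3 + (-2 - 4))))) = 1/(566524 + (-11/(-3 - 6))*(37 + 6*(-11/(-3 - 6)))) = 1/(566524 + (-11/(-9))*(37 + 6*(-11/(-9)))) = 1/(566524 + (-⅑*(-11))*(37 + 6*(-⅑*(-11)))) = 1/(566524 + 11*(37 + 6*(11/9))/9) = 1/(566524 + 11*(37 + 22/3)/9) = 1/(566524 + (11/9)*(133/3)) = 1/(566524 + 1463/27) = 1/(15297611/27) = 27/15297611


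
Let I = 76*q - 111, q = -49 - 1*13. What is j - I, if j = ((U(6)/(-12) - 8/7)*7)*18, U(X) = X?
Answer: 4616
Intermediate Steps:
q = -62 (q = -49 - 13 = -62)
j = -207 (j = ((6/(-12) - 8/7)*7)*18 = ((6*(-1/12) - 8*1/7)*7)*18 = ((-1/2 - 8/7)*7)*18 = -23/14*7*18 = -23/2*18 = -207)
I = -4823 (I = 76*(-62) - 111 = -4712 - 111 = -4823)
j - I = -207 - 1*(-4823) = -207 + 4823 = 4616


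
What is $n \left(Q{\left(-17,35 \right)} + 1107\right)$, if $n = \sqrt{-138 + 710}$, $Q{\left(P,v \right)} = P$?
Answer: $2180 \sqrt{143} \approx 26069.0$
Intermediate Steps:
$n = 2 \sqrt{143}$ ($n = \sqrt{572} = 2 \sqrt{143} \approx 23.917$)
$n \left(Q{\left(-17,35 \right)} + 1107\right) = 2 \sqrt{143} \left(-17 + 1107\right) = 2 \sqrt{143} \cdot 1090 = 2180 \sqrt{143}$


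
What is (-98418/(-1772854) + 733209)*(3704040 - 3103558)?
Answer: 390275051369463864/886427 ≈ 4.4028e+11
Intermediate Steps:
(-98418/(-1772854) + 733209)*(3704040 - 3103558) = (-98418*(-1/1772854) + 733209)*600482 = (49209/886427 + 733209)*600482 = (649936303452/886427)*600482 = 390275051369463864/886427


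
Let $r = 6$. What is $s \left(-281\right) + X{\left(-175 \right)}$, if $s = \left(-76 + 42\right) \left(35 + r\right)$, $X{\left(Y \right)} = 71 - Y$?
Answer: $391960$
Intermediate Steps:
$s = -1394$ ($s = \left(-76 + 42\right) \left(35 + 6\right) = \left(-34\right) 41 = -1394$)
$s \left(-281\right) + X{\left(-175 \right)} = \left(-1394\right) \left(-281\right) + \left(71 - -175\right) = 391714 + \left(71 + 175\right) = 391714 + 246 = 391960$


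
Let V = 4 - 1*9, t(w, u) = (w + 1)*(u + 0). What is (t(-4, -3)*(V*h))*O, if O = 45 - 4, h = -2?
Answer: 3690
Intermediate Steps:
t(w, u) = u*(1 + w) (t(w, u) = (1 + w)*u = u*(1 + w))
V = -5 (V = 4 - 9 = -5)
O = 41
(t(-4, -3)*(V*h))*O = ((-3*(1 - 4))*(-5*(-2)))*41 = (-3*(-3)*10)*41 = (9*10)*41 = 90*41 = 3690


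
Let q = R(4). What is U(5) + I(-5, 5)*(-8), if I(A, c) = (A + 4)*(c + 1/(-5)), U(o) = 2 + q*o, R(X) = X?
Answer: 302/5 ≈ 60.400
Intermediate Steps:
q = 4
U(o) = 2 + 4*o
I(A, c) = (4 + A)*(-1/5 + c) (I(A, c) = (4 + A)*(c - 1/5) = (4 + A)*(-1/5 + c))
U(5) + I(-5, 5)*(-8) = (2 + 4*5) + (-4/5 + 4*5 - 1/5*(-5) - 5*5)*(-8) = (2 + 20) + (-4/5 + 20 + 1 - 25)*(-8) = 22 - 24/5*(-8) = 22 + 192/5 = 302/5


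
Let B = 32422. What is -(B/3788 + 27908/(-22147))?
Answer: -306167265/41946418 ≈ -7.2990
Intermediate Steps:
-(B/3788 + 27908/(-22147)) = -(32422/3788 + 27908/(-22147)) = -(32422*(1/3788) + 27908*(-1/22147)) = -(16211/1894 - 27908/22147) = -1*306167265/41946418 = -306167265/41946418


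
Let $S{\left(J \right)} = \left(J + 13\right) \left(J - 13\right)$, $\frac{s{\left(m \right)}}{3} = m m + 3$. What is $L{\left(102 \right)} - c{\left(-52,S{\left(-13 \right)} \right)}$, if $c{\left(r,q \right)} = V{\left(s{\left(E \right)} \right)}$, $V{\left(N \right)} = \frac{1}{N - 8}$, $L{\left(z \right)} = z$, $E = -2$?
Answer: $\frac{1325}{13} \approx 101.92$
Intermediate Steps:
$s{\left(m \right)} = 9 + 3 m^{2}$ ($s{\left(m \right)} = 3 \left(m m + 3\right) = 3 \left(m^{2} + 3\right) = 3 \left(3 + m^{2}\right) = 9 + 3 m^{2}$)
$V{\left(N \right)} = \frac{1}{-8 + N}$
$S{\left(J \right)} = \left(-13 + J\right) \left(13 + J\right)$ ($S{\left(J \right)} = \left(13 + J\right) \left(-13 + J\right) = \left(-13 + J\right) \left(13 + J\right)$)
$c{\left(r,q \right)} = \frac{1}{13}$ ($c{\left(r,q \right)} = \frac{1}{-8 + \left(9 + 3 \left(-2\right)^{2}\right)} = \frac{1}{-8 + \left(9 + 3 \cdot 4\right)} = \frac{1}{-8 + \left(9 + 12\right)} = \frac{1}{-8 + 21} = \frac{1}{13}$)
$L{\left(102 \right)} - c{\left(-52,S{\left(-13 \right)} \right)} = 102 - \frac{1}{13} = \frac{1325}{13}$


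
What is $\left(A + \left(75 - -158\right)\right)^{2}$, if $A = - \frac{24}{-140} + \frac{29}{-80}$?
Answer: $\frac{16997119129}{313600} \approx 54200.0$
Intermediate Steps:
$A = - \frac{107}{560}$ ($A = \left(-24\right) \left(- \frac{1}{140}\right) + 29 \left(- \frac{1}{80}\right) = \frac{6}{35} - \frac{29}{80} = - \frac{107}{560} \approx -0.19107$)
$\left(A + \left(75 - -158\right)\right)^{2} = \left(- \frac{107}{560} + \left(75 - -158\right)\right)^{2} = \left(- \frac{107}{560} + \left(75 + 158\right)\right)^{2} = \left(- \frac{107}{560} + 233\right)^{2} = \left(\frac{130373}{560}\right)^{2} = \frac{16997119129}{313600}$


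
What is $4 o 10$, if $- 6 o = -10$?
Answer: $\frac{200}{3} \approx 66.667$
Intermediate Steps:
$o = \frac{5}{3}$ ($o = \left(- \frac{1}{6}\right) \left(-10\right) = \frac{5}{3} \approx 1.6667$)
$4 o 10 = 4 \cdot \frac{5}{3} \cdot 10 = \frac{20}{3} \cdot 10 = \frac{200}{3}$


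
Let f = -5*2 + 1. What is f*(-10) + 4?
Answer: 94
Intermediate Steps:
f = -9 (f = -10 + 1 = -9)
f*(-10) + 4 = -9*(-10) + 4 = 90 + 4 = 94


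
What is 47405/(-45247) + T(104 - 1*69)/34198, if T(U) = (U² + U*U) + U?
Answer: -1508717395/1547356906 ≈ -0.97503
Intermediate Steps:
T(U) = U + 2*U² (T(U) = (U² + U²) + U = 2*U² + U = U + 2*U²)
47405/(-45247) + T(104 - 1*69)/34198 = 47405/(-45247) + ((104 - 1*69)*(1 + 2*(104 - 1*69)))/34198 = 47405*(-1/45247) + ((104 - 69)*(1 + 2*(104 - 69)))*(1/34198) = -47405/45247 + (35*(1 + 2*35))*(1/34198) = -47405/45247 + (35*(1 + 70))*(1/34198) = -47405/45247 + (35*71)*(1/34198) = -47405/45247 + 2485*(1/34198) = -47405/45247 + 2485/34198 = -1508717395/1547356906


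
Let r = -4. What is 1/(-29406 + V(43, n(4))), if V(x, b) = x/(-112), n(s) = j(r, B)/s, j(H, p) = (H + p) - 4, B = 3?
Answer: -112/3293515 ≈ -3.4006e-5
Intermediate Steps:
j(H, p) = -4 + H + p
n(s) = -5/s (n(s) = (-4 - 4 + 3)/s = -5/s)
V(x, b) = -x/112 (V(x, b) = x*(-1/112) = -x/112)
1/(-29406 + V(43, n(4))) = 1/(-29406 - 1/112*43) = 1/(-29406 - 43/112) = 1/(-3293515/112) = -112/3293515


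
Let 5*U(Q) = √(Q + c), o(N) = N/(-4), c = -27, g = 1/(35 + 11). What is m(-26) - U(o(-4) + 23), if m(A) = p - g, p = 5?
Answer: 229/46 - I*√3/5 ≈ 4.9783 - 0.34641*I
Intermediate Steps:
g = 1/46 ≈ 0.021739
m(A) = 229/46 (m(A) = 5 - 1*1/46 = 5 - 1/46 = 229/46)
o(N) = -N/4 (o(N) = N*(-¼) = -N/4)
U(Q) = √(-27 + Q)/5 (U(Q) = √(Q - 27)/5 = √(-27 + Q)/5)
m(-26) - U(o(-4) + 23) = 229/46 - √(-27 + (-¼*(-4) + 23))/5 = 229/46 - √(-27 + (1 + 23))/5 = 229/46 - √(-27 + 24)/5 = 229/46 - √(-3)/5 = 229/46 - I*√3/5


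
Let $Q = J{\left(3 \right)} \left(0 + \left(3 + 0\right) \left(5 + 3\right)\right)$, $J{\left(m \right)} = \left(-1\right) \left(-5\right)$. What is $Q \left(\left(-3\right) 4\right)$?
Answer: $-1440$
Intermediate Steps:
$J{\left(m \right)} = 5$
$Q = 120$ ($Q = 5 \left(0 + \left(3 + 0\right) \left(5 + 3\right)\right) = 5 \left(0 + 3 \cdot 8\right) = 5 \left(0 + 24\right) = 5 \cdot 24 = 120$)
$Q \left(\left(-3\right) 4\right) = 120 \left(\left(-3\right) 4\right) = 120 \left(-12\right) = -1440$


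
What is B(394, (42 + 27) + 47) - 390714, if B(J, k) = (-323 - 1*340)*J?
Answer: -651936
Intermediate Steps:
B(J, k) = -663*J (B(J, k) = (-323 - 340)*J = -663*J)
B(394, (42 + 27) + 47) - 390714 = -663*394 - 390714 = -261222 - 390714 = -651936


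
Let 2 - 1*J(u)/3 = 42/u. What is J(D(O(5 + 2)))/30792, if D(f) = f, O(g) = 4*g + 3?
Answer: 5/79546 ≈ 6.2857e-5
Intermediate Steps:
O(g) = 3 + 4*g
J(u) = 6 - 126/u
J(D(O(5 + 2)))/30792 = (6 - 126/(3 + 4*(5 + 2)))/30792 = (6 - 126/(3 + 4*7))*(1/30792) = (6 - 126/(3 + 28))*(1/30792) = (6 - 126/31)*(1/30792) = (60/31)*(1/30792) = 5/79546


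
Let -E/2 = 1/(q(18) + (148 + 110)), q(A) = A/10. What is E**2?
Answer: 100/1687401 ≈ 5.9263e-5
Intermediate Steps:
q(A) = A/10 (q(A) = A*(1/10) = A/10)
E = -10/1299 (E = -2/((1/10)*18 + (148 + 110)) = -2/(9/5 + 258) = -2/1299/5 = -2*5/1299 = -10/1299 ≈ -0.0076982)
E**2 = (-10/1299)**2 = 100/1687401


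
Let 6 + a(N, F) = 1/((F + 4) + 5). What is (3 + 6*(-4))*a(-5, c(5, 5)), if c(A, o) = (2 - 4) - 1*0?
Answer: 123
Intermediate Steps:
c(A, o) = -2 (c(A, o) = -2 + 0 = -2)
a(N, F) = -6 + 1/(9 + F) (a(N, F) = -6 + 1/((F + 4) + 5) = -6 + 1/((4 + F) + 5) = -6 + 1/(9 + F))
(3 + 6*(-4))*a(-5, c(5, 5)) = (3 + 6*(-4))*((-53 - 6*(-2))/(9 - 2)) = (3 - 24)*((-53 + 12)/7) = -3*(-41) = -21*(-41/7) = 123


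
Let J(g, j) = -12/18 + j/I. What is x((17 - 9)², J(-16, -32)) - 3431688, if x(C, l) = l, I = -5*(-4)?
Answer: -51475354/15 ≈ -3.4317e+6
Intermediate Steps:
I = 20
J(g, j) = -⅔ + j/20 (J(g, j) = -12/18 + j/20 = -12*1/18 + j*(1/20) = -⅔ + j/20)
x((17 - 9)², J(-16, -32)) - 3431688 = (-⅔ + (1/20)*(-32)) - 3431688 = (-⅔ - 8/5) - 3431688 = -34/15 - 3431688 = -51475354/15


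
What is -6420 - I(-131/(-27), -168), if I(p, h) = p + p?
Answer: -173602/27 ≈ -6429.7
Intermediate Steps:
I(p, h) = 2*p
-6420 - I(-131/(-27), -168) = -6420 - 2*(-131/(-27)) = -6420 - 2*(-131*(-1/27)) = -6420 - 2*131/27 = -6420 - 1*262/27 = -6420 - 262/27 = -173602/27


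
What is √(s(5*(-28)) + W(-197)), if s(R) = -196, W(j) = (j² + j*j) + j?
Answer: 5*√3089 ≈ 277.89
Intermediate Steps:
W(j) = j + 2*j² (W(j) = (j² + j²) + j = 2*j² + j = j + 2*j²)
√(s(5*(-28)) + W(-197)) = √(-196 - 197*(1 + 2*(-197))) = √(-196 - 197*(1 - 394)) = √(-196 - 197*(-393)) = √(-196 + 77421) = √77225 = 5*√3089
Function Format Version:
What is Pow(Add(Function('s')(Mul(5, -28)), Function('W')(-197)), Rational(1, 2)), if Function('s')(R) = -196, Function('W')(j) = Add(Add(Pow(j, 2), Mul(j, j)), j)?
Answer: Mul(5, Pow(3089, Rational(1, 2))) ≈ 277.89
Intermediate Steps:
Function('W')(j) = Add(j, Mul(2, Pow(j, 2))) (Function('W')(j) = Add(Add(Pow(j, 2), Pow(j, 2)), j) = Add(Mul(2, Pow(j, 2)), j) = Add(j, Mul(2, Pow(j, 2))))
Pow(Add(Function('s')(Mul(5, -28)), Function('W')(-197)), Rational(1, 2)) = Pow(Add(-196, Mul(-197, Add(1, Mul(2, -197)))), Rational(1, 2)) = Pow(Add(-196, Mul(-197, Add(1, -394))), Rational(1, 2)) = Pow(Add(-196, Mul(-197, -393)), Rational(1, 2)) = Pow(Add(-196, 77421), Rational(1, 2)) = Pow(77225, Rational(1, 2)) = Mul(5, Pow(3089, Rational(1, 2)))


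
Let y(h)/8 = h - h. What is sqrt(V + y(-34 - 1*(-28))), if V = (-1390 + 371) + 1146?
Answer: sqrt(127) ≈ 11.269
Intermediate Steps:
y(h) = 0 (y(h) = 8*(h - h) = 8*0 = 0)
V = 127 (V = -1019 + 1146 = 127)
sqrt(V + y(-34 - 1*(-28))) = sqrt(127 + 0) = sqrt(127)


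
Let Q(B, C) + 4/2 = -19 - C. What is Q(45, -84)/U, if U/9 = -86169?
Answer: -7/86169 ≈ -8.1236e-5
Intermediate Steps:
Q(B, C) = -21 - C (Q(B, C) = -2 + (-19 - C) = -21 - C)
U = -775521 (U = 9*(-86169) = -775521)
Q(45, -84)/U = (-21 - 1*(-84))/(-775521) = (-21 + 84)*(-1/775521) = 63*(-1/775521) = -7/86169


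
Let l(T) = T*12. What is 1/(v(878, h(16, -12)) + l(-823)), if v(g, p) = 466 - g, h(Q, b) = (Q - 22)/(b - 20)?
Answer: -1/10288 ≈ -9.7201e-5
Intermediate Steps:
h(Q, b) = (-22 + Q)/(-20 + b)
l(T) = 12*T
1/(v(878, h(16, -12)) + l(-823)) = 1/((466 - 1*878) + 12*(-823)) = 1/((466 - 878) - 9876) = 1/(-412 - 9876) = 1/(-10288) = -1/10288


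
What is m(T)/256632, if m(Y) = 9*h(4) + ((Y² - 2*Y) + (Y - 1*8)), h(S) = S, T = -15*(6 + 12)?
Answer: 36599/128316 ≈ 0.28523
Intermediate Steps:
T = -270 (T = -15*18 = -270)
m(Y) = 28 + Y² - Y (m(Y) = 9*4 + ((Y² - 2*Y) + (Y - 1*8)) = 36 + ((Y² - 2*Y) + (Y - 8)) = 36 + ((Y² - 2*Y) + (-8 + Y)) = 36 + (-8 + Y² - Y) = 28 + Y² - Y)
m(T)/256632 = (28 + (-270)² - 1*(-270))/256632 = (28 + 72900 + 270)*(1/256632) = 73198*(1/256632) = 36599/128316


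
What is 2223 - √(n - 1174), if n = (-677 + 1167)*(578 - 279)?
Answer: 2223 - 2*√36334 ≈ 1841.8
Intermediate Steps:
n = 146510 (n = 490*299 = 146510)
2223 - √(n - 1174) = 2223 - √(146510 - 1174) = 2223 - √145336 = 2223 - 2*√36334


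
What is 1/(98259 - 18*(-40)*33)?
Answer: 1/122019 ≈ 8.1954e-6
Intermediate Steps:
1/(98259 - 18*(-40)*33) = 1/(98259 + 720*33) = 1/(98259 + 23760) = 1/122019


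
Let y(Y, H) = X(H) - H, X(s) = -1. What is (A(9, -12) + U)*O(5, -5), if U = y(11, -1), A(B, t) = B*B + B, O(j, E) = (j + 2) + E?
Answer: 180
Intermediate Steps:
O(j, E) = 2 + E + j (O(j, E) = (2 + j) + E = 2 + E + j)
A(B, t) = B + B² (A(B, t) = B² + B = B + B²)
y(Y, H) = -1 - H
U = 0 (U = -1 - 1*(-1) = -1 + 1 = 0)
(A(9, -12) + U)*O(5, -5) = (9*(1 + 9) + 0)*(2 - 5 + 5) = (9*10 + 0)*2 = (90 + 0)*2 = 90*2 = 180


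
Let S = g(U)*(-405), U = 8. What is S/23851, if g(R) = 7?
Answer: -2835/23851 ≈ -0.11886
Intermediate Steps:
S = -2835 (S = 7*(-405) = -2835)
S/23851 = -2835/23851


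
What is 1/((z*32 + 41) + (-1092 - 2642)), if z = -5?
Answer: -1/3853 ≈ -0.00025954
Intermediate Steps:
1/((z*32 + 41) + (-1092 - 2642)) = 1/((-5*32 + 41) + (-1092 - 2642)) = 1/((-160 + 41) - 3734) = 1/(-119 - 3734) = 1/(-3853) = -1/3853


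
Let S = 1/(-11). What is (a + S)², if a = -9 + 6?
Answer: 1156/121 ≈ 9.5537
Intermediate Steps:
S = -1/11 ≈ -0.090909
a = -3
(a + S)² = (-3 - 1/11)² = (-34/11)² = 1156/121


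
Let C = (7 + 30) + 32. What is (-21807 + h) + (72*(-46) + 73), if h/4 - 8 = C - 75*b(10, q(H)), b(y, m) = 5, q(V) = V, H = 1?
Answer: -26238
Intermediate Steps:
C = 69 (C = 37 + 32 = 69)
h = -1192 (h = 32 + 4*(69 - 75*5) = 32 + 4*(69 - 375) = 32 + 4*(-306) = 32 - 1224 = -1192)
(-21807 + h) + (72*(-46) + 73) = (-21807 - 1192) + (72*(-46) + 73) = -22999 + (-3312 + 73) = -22999 - 3239 = -26238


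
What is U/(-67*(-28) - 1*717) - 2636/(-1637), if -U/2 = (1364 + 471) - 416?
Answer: -1590682/1897283 ≈ -0.83840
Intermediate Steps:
U = -2838 (U = -2*((1364 + 471) - 416) = -2*(1835 - 416) = -2*1419 = -2838)
U/(-67*(-28) - 1*717) - 2636/(-1637) = -2838/(-67*(-28) - 1*717) - 2636/(-1637) = -2838/(1876 - 717) - 2636*(-1/1637) = -2838/1159 + 2636/1637 = -1590682/1897283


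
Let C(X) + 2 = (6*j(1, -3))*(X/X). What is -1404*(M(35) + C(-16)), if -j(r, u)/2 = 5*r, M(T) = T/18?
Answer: 84318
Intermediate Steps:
M(T) = T/18 (M(T) = T*(1/18) = T/18)
j(r, u) = -10*r
C(X) = -62 (C(X) = -2 + (6*(-10*1))*(X/X) = -2 + (6*(-10))*1 = -2 - 60*1 = -2 - 60 = -62)
-1404*(M(35) + C(-16)) = -1404*((1/18)*35 - 62) = -1404*(35/18 - 62) = -1404*(-1081/18) = 84318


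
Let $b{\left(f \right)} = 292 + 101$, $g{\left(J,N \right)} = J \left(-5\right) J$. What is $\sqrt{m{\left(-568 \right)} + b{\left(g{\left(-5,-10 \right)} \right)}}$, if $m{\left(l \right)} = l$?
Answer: $5 i \sqrt{7} \approx 13.229 i$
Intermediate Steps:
$g{\left(J,N \right)} = - 5 J^{2}$ ($g{\left(J,N \right)} = - 5 J J = - 5 J^{2}$)
$b{\left(f \right)} = 393$
$\sqrt{m{\left(-568 \right)} + b{\left(g{\left(-5,-10 \right)} \right)}} = \sqrt{-568 + 393} = \sqrt{-175} = 5 i \sqrt{7}$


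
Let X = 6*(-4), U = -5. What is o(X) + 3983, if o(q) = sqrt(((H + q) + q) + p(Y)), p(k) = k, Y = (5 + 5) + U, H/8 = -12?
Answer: 3983 + I*sqrt(139) ≈ 3983.0 + 11.79*I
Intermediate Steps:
H = -96 (H = 8*(-12) = -96)
Y = 5 (Y = (5 + 5) - 5 = 10 - 5 = 5)
X = -24
o(q) = sqrt(-91 + 2*q) (o(q) = sqrt(((-96 + q) + q) + 5) = sqrt((-96 + 2*q) + 5) = sqrt(-91 + 2*q))
o(X) + 3983 = sqrt(-91 + 2*(-24)) + 3983 = sqrt(-91 - 48) + 3983 = sqrt(-139) + 3983 = I*sqrt(139) + 3983 = 3983 + I*sqrt(139)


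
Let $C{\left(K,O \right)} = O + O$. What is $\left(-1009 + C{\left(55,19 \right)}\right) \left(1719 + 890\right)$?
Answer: $-2533339$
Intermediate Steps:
$C{\left(K,O \right)} = 2 O$
$\left(-1009 + C{\left(55,19 \right)}\right) \left(1719 + 890\right) = \left(-1009 + 2 \cdot 19\right) \left(1719 + 890\right) = \left(-1009 + 38\right) 2609 = \left(-971\right) 2609 = -2533339$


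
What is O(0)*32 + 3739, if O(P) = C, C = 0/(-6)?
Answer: 3739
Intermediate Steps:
C = 0 (C = 0*(-1/6) = 0)
O(P) = 0
O(0)*32 + 3739 = 0*32 + 3739 = 0 + 3739 = 3739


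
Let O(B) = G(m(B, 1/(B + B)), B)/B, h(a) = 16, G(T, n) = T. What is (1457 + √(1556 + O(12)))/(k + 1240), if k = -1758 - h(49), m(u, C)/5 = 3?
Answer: -1457/534 - √6229/1068 ≈ -2.8024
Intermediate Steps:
m(u, C) = 15 (m(u, C) = 5*3 = 15)
k = -1774 (k = -1758 - 1*16 = -1758 - 16 = -1774)
O(B) = 15/B
(1457 + √(1556 + O(12)))/(k + 1240) = (1457 + √(1556 + 15/12))/(-1774 + 1240) = (1457 + √(1556 + 15*(1/12)))/(-534) = (1457 + √(1556 + 5/4))*(-1/534) = (1457 + √(6229/4))*(-1/534) = (1457 + √6229/2)*(-1/534) = -1457/534 - √6229/1068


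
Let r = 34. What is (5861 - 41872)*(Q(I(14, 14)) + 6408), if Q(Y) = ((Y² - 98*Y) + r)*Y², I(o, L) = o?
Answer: 7829655664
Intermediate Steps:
Q(Y) = Y²*(34 + Y² - 98*Y) (Q(Y) = ((Y² - 98*Y) + 34)*Y² = (34 + Y² - 98*Y)*Y² = Y²*(34 + Y² - 98*Y))
(5861 - 41872)*(Q(I(14, 14)) + 6408) = (5861 - 41872)*(14²*(34 + 14² - 98*14) + 6408) = -36011*(196*(34 + 196 - 1372) + 6408) = -36011*(196*(-1142) + 6408) = -36011*(-223832 + 6408) = -36011*(-217424) = 7829655664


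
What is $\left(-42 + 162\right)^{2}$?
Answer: $14400$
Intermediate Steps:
$\left(-42 + 162\right)^{2} = 120^{2} = 14400$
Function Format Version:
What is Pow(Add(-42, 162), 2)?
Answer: 14400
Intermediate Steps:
Pow(Add(-42, 162), 2) = Pow(120, 2) = 14400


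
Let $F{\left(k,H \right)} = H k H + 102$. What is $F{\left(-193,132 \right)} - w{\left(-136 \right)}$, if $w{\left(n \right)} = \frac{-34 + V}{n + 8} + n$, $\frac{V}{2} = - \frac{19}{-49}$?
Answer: $- \frac{5272547799}{1568} \approx -3.3626 \cdot 10^{6}$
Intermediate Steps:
$V = \frac{38}{49}$ ($V = 2 \left(- \frac{19}{-49}\right) = 2 \left(\left(-19\right) \left(- \frac{1}{49}\right)\right) = 2 \cdot \frac{19}{49} = \frac{38}{49} \approx 0.77551$)
$F{\left(k,H \right)} = 102 + k H^{2}$ ($F{\left(k,H \right)} = k H^{2} + 102 = 102 + k H^{2}$)
$w{\left(n \right)} = n - \frac{1628}{49 \left(8 + n\right)}$ ($w{\left(n \right)} = \frac{-34 + \frac{38}{49}}{n + 8} + n = - \frac{1628}{49 \left(8 + n\right)} + n = n - \frac{1628}{49 \left(8 + n\right)}$)
$F{\left(-193,132 \right)} - w{\left(-136 \right)} = \left(102 - 193 \cdot 132^{2}\right) - \frac{- \frac{1628}{49} + \left(-136\right)^{2} + 8 \left(-136\right)}{8 - 136} = \left(102 - 3362832\right) - \frac{- \frac{1628}{49} + 18496 - 1088}{-128} = \left(102 - 3362832\right) - \left(- \frac{1}{128}\right) \frac{851364}{49} = -3362730 - - \frac{212841}{1568} = -3362730 + \frac{212841}{1568} = - \frac{5272547799}{1568}$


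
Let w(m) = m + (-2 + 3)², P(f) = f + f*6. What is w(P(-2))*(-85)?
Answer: 1105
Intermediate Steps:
P(f) = 7*f (P(f) = f + 6*f = 7*f)
w(m) = 1 + m (w(m) = m + 1² = m + 1 = 1 + m)
w(P(-2))*(-85) = (1 + 7*(-2))*(-85) = (1 - 14)*(-85) = -13*(-85) = 1105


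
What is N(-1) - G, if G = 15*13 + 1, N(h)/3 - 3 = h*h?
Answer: -184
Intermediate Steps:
N(h) = 9 + 3*h**2 (N(h) = 9 + 3*(h*h) = 9 + 3*h**2)
G = 196 (G = 195 + 1 = 196)
N(-1) - G = (9 + 3*(-1)**2) - 1*196 = (9 + 3*1) - 196 = (9 + 3) - 196 = 12 - 196 = -184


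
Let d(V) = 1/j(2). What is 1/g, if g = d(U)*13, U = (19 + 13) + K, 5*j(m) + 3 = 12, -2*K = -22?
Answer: 9/65 ≈ 0.13846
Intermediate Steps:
K = 11 (K = -1/2*(-22) = 11)
j(m) = 9/5 (j(m) = -3/5 + (1/5)*12 = -3/5 + 12/5 = 9/5)
U = 43 (U = (19 + 13) + 11 = 32 + 11 = 43)
d(V) = 5/9 (d(V) = 1/(9/5) = 5/9)
g = 65/9 (g = (5/9)*13 = 65/9 ≈ 7.2222)
1/g = 1/(65/9) = 9/65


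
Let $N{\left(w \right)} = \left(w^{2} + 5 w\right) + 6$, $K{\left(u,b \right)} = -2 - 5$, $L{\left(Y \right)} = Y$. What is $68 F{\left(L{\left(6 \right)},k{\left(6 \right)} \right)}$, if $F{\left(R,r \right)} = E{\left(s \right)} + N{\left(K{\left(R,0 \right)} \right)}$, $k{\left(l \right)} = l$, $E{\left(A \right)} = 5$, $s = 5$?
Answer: $1700$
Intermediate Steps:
$K{\left(u,b \right)} = -7$ ($K{\left(u,b \right)} = -2 - 5 = -7$)
$N{\left(w \right)} = 6 + w^{2} + 5 w$
$F{\left(R,r \right)} = 25$ ($F{\left(R,r \right)} = 5 + \left(6 + \left(-7\right)^{2} + 5 \left(-7\right)\right) = 5 + \left(6 + 49 - 35\right) = 5 + 20 = 25$)
$68 F{\left(L{\left(6 \right)},k{\left(6 \right)} \right)} = 68 \cdot 25 = 1700$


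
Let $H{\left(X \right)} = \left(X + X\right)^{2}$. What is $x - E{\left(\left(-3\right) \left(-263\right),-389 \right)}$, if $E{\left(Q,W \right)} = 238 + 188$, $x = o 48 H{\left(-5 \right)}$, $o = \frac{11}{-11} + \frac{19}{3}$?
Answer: $25174$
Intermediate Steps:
$H{\left(X \right)} = 4 X^{2}$ ($H{\left(X \right)} = \left(2 X\right)^{2} = 4 X^{2}$)
$o = \frac{16}{3}$ ($o = 11 \left(- \frac{1}{11}\right) + 19 \cdot \frac{1}{3} = -1 + \frac{19}{3} = \frac{16}{3} \approx 5.3333$)
$x = 25600$ ($x = \frac{16}{3} \cdot 48 \cdot 4 \left(-5\right)^{2} = 256 \cdot 4 \cdot 25 = 256 \cdot 100 = 25600$)
$E{\left(Q,W \right)} = 426$
$x - E{\left(\left(-3\right) \left(-263\right),-389 \right)} = 25600 - 426 = 25174$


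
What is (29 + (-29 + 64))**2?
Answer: 4096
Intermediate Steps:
(29 + (-29 + 64))**2 = (29 + 35)**2 = 64**2 = 4096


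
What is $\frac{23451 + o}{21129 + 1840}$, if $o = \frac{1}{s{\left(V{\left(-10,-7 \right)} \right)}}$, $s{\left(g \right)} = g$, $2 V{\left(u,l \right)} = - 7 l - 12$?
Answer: $\frac{867689}{849853} \approx 1.021$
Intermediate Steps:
$V{\left(u,l \right)} = -6 - \frac{7 l}{2}$ ($V{\left(u,l \right)} = \frac{- 7 l - 12}{2} = \frac{-12 - 7 l}{2} = -6 - \frac{7 l}{2}$)
$o = \frac{2}{37}$ ($o = \frac{1}{-6 - - \frac{49}{2}} = \frac{1}{-6 + \frac{49}{2}} = \frac{1}{\frac{37}{2}} = \frac{2}{37} \approx 0.054054$)
$\frac{23451 + o}{21129 + 1840} = \frac{23451 + \frac{2}{37}}{21129 + 1840} = \frac{867689}{37 \cdot 22969} = \frac{867689}{37} \cdot \frac{1}{22969} = \frac{867689}{849853}$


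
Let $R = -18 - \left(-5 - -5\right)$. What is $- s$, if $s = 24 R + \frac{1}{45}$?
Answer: $\frac{19439}{45} \approx 431.98$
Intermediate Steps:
$R = -18$ ($R = -18 - \left(-5 + 5\right) = -18 - 0 = -18 + 0 = -18$)
$s = - \frac{19439}{45}$ ($s = 24 \left(-18\right) + \frac{1}{45} = -432 + \frac{1}{45} = - \frac{19439}{45} \approx -431.98$)
$- s = \left(-1\right) \left(- \frac{19439}{45}\right) = \frac{19439}{45}$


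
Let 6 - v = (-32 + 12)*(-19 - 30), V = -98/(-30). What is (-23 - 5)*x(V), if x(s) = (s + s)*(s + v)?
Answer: 39955384/225 ≈ 1.7758e+5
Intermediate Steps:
V = 49/15 (V = -98*(-1/30) = 49/15 ≈ 3.2667)
v = -974 (v = 6 - (-32 + 12)*(-19 - 30) = 6 - (-20)*(-49) = 6 - 1*980 = 6 - 980 = -974)
x(s) = 2*s*(-974 + s) (x(s) = (s + s)*(s - 974) = (2*s)*(-974 + s) = 2*s*(-974 + s))
(-23 - 5)*x(V) = (-23 - 5)*(2*(49/15)*(-974 + 49/15)) = -56*49*(-14561)/(15*15) = -28*(-1426978/225) = 39955384/225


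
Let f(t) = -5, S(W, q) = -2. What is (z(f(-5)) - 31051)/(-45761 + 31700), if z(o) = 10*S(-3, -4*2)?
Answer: 10357/4687 ≈ 2.2097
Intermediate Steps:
z(o) = -20 (z(o) = 10*(-2) = -20)
(z(f(-5)) - 31051)/(-45761 + 31700) = (-20 - 31051)/(-45761 + 31700) = -31071/(-14061) = -31071*(-1/14061) = 10357/4687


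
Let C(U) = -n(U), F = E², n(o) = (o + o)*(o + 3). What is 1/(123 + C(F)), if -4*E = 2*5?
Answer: 8/59 ≈ 0.13559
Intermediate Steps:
E = -5/2 ≈ -2.5000
n(o) = 2*o*(3 + o) (n(o) = (2*o)*(3 + o) = 2*o*(3 + o))
F = 25/4 (F = (-5/2)² = 25/4 ≈ 6.2500)
C(U) = -2*U*(3 + U)
1/(123 + C(F)) = 1/(123 - 2*25/4*(3 + 25/4)) = 1/(123 - 2*25/4*37/4) = 1/(123 - 925/8) = 1/(59/8) = 8/59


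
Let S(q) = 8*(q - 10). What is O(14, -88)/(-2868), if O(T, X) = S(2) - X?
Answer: -2/239 ≈ -0.0083682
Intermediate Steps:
S(q) = -80 + 8*q (S(q) = 8*(-10 + q) = -80 + 8*q)
O(T, X) = -64 - X (O(T, X) = (-80 + 8*2) - X = (-80 + 16) - X = -64 - X)
O(14, -88)/(-2868) = (-64 - 1*(-88))/(-2868) = (-64 + 88)*(-1/2868) = 24*(-1/2868) = -2/239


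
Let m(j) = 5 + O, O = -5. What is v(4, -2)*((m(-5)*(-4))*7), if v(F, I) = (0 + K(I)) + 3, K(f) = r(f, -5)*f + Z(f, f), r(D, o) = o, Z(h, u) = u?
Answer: 0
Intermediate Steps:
m(j) = 0 (m(j) = 5 - 5 = 0)
K(f) = -4*f (K(f) = -5*f + f = -4*f)
v(F, I) = 3 - 4*I (v(F, I) = (0 - 4*I) + 3 = -4*I + 3 = 3 - 4*I)
v(4, -2)*((m(-5)*(-4))*7) = (3 - 4*(-2))*((0*(-4))*7) = (3 + 8)*(0*7) = 11*0 = 0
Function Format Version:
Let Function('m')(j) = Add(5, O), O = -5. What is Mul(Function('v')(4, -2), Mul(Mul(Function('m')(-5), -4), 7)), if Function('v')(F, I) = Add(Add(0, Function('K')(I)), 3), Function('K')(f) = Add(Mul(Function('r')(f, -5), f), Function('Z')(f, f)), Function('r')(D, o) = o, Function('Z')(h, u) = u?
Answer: 0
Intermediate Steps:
Function('m')(j) = 0 (Function('m')(j) = Add(5, -5) = 0)
Function('K')(f) = Mul(-4, f) (Function('K')(f) = Add(Mul(-5, f), f) = Mul(-4, f))
Function('v')(F, I) = Add(3, Mul(-4, I)) (Function('v')(F, I) = Add(Add(0, Mul(-4, I)), 3) = Add(Mul(-4, I), 3) = Add(3, Mul(-4, I)))
Mul(Function('v')(4, -2), Mul(Mul(Function('m')(-5), -4), 7)) = Mul(Add(3, Mul(-4, -2)), Mul(Mul(0, -4), 7)) = Mul(Add(3, 8), Mul(0, 7)) = Mul(11, 0) = 0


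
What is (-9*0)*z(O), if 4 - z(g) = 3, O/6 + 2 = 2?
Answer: 0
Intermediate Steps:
O = 0 (O = -12 + 6*2 = -12 + 12 = 0)
z(g) = 1 (z(g) = 4 - 1*3 = 4 - 3 = 1)
(-9*0)*z(O) = -9*0*1 = 0*1 = 0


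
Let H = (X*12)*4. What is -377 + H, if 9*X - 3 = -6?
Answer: -393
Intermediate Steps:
X = -⅓ (X = ⅓ + (⅑)*(-6) = ⅓ - ⅔ = -⅓ ≈ -0.33333)
H = -16 (H = -⅓*12*4 = -4*4 = -16)
-377 + H = -377 - 16 = -393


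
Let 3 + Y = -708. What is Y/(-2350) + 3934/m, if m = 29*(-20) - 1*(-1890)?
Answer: 1017631/307850 ≈ 3.3056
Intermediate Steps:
Y = -711 (Y = -3 - 708 = -711)
m = 1310 (m = -580 + 1890 = 1310)
Y/(-2350) + 3934/m = -711/(-2350) + 3934/1310 = -711*(-1/2350) + 3934*(1/1310) = 711/2350 + 1967/655 = 1017631/307850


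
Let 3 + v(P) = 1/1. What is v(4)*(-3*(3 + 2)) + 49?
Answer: 79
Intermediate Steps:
v(P) = -2 (v(P) = -3 + 1/1 = -3 + 1 = -2)
v(4)*(-3*(3 + 2)) + 49 = -(-6)*(3 + 2) + 49 = -(-6)*5 + 49 = -2*(-15) + 49 = 30 + 49 = 79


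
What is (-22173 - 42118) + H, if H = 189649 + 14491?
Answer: 139849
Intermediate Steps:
H = 204140
(-22173 - 42118) + H = (-22173 - 42118) + 204140 = -64291 + 204140 = 139849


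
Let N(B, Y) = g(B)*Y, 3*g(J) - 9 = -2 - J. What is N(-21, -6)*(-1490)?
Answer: 83440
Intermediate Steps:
g(J) = 7/3 - J/3 (g(J) = 3 + (-2 - J)/3 = 3 + (-⅔ - J/3) = 7/3 - J/3)
N(B, Y) = Y*(7/3 - B/3) (N(B, Y) = (7/3 - B/3)*Y = Y*(7/3 - B/3))
N(-21, -6)*(-1490) = ((⅓)*(-6)*(7 - 1*(-21)))*(-1490) = ((⅓)*(-6)*(7 + 21))*(-1490) = ((⅓)*(-6)*28)*(-1490) = -56*(-1490) = 83440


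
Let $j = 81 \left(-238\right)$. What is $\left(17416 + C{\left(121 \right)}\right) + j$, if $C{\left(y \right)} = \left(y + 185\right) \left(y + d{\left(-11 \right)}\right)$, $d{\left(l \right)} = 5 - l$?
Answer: $40060$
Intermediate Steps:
$j = -19278$
$C{\left(y \right)} = \left(16 + y\right) \left(185 + y\right)$ ($C{\left(y \right)} = \left(y + 185\right) \left(y + \left(5 - -11\right)\right) = \left(185 + y\right) \left(y + \left(5 + 11\right)\right) = \left(185 + y\right) \left(y + 16\right) = \left(185 + y\right) \left(16 + y\right) = \left(16 + y\right) \left(185 + y\right)$)
$\left(17416 + C{\left(121 \right)}\right) + j = \left(17416 + \left(2960 + 121^{2} + 201 \cdot 121\right)\right) - 19278 = \left(17416 + \left(2960 + 14641 + 24321\right)\right) - 19278 = \left(17416 + 41922\right) - 19278 = 59338 - 19278 = 40060$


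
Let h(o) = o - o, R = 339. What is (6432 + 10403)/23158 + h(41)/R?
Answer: 16835/23158 ≈ 0.72696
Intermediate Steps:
h(o) = 0
(6432 + 10403)/23158 + h(41)/R = (6432 + 10403)/23158 + 0/339 = 16835*(1/23158) + 0*(1/339) = 16835/23158 + 0 = 16835/23158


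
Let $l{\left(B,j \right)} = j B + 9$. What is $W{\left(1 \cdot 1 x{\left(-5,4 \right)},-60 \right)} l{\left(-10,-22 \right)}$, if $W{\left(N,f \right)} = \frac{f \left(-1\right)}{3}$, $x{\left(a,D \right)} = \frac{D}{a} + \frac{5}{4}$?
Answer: $4580$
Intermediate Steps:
$x{\left(a,D \right)} = \frac{5}{4} + \frac{D}{a}$ ($x{\left(a,D \right)} = \frac{D}{a} + 5 \cdot \frac{1}{4} = \frac{D}{a} + \frac{5}{4} = \frac{5}{4} + \frac{D}{a}$)
$l{\left(B,j \right)} = 9 + B j$ ($l{\left(B,j \right)} = B j + 9 = 9 + B j$)
$W{\left(N,f \right)} = - \frac{f}{3}$ ($W{\left(N,f \right)} = - f \frac{1}{3} = - \frac{f}{3}$)
$W{\left(1 \cdot 1 x{\left(-5,4 \right)},-60 \right)} l{\left(-10,-22 \right)} = \left(- \frac{1}{3}\right) \left(-60\right) \left(9 - -220\right) = 20 \left(9 + 220\right) = 20 \cdot 229 = 4580$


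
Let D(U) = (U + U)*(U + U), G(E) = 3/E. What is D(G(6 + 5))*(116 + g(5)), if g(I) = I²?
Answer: 5076/121 ≈ 41.950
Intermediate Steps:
D(U) = 4*U² (D(U) = (2*U)*(2*U) = 4*U²)
D(G(6 + 5))*(116 + g(5)) = (4*(3/(6 + 5))²)*(116 + 5²) = (4*(3/11)²)*(116 + 25) = (4*(3*(1/11))²)*141 = (4*(3/11)²)*141 = (4*(9/121))*141 = (36/121)*141 = 5076/121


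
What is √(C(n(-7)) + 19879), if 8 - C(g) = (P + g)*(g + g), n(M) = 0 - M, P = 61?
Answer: √18935 ≈ 137.60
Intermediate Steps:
n(M) = -M
C(g) = 8 - 2*g*(61 + g) (C(g) = 8 - (61 + g)*(g + g) = 8 - (61 + g)*2*g = 8 - 2*g*(61 + g))
√(C(n(-7)) + 19879) = √((8 - (-122)*(-7) - 2*(-1*(-7))²) + 19879) = √((8 - 122*7 - 2*7²) + 19879) = √((8 - 854 - 2*49) + 19879) = √((8 - 854 - 98) + 19879) = √(-944 + 19879) = √18935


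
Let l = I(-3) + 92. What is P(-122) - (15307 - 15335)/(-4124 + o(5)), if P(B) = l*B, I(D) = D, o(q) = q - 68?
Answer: -45462474/4187 ≈ -10858.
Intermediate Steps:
o(q) = -68 + q
l = 89 (l = -3 + 92 = 89)
P(B) = 89*B
P(-122) - (15307 - 15335)/(-4124 + o(5)) = 89*(-122) - (15307 - 15335)/(-4124 + (-68 + 5)) = -10858 - (-28)/(-4124 - 63) = -10858 - (-28)/(-4187) = -10858 - (-28)*(-1)/4187 = -10858 - 1*28/4187 = -10858 - 28/4187 = -45462474/4187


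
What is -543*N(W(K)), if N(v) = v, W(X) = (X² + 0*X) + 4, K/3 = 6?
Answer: -178104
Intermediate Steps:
K = 18 (K = 3*6 = 18)
W(X) = 4 + X² (W(X) = (X² + 0) + 4 = X² + 4 = 4 + X²)
-543*N(W(K)) = -543*(4 + 18²) = -543*(4 + 324) = -543*328 = -178104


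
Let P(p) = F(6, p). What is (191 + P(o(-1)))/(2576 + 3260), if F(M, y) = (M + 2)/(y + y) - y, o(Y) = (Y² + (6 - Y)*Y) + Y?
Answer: 691/20426 ≈ 0.033829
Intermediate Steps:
o(Y) = Y + Y² + Y*(6 - Y) (o(Y) = (Y² + Y*(6 - Y)) + Y = Y + Y² + Y*(6 - Y))
F(M, y) = -y + (2 + M)/(2*y) (F(M, y) = (2 + M)/((2*y)) - y = (2 + M)*(1/(2*y)) - y = (2 + M)/(2*y) - y = -y + (2 + M)/(2*y))
P(p) = (4 - p²)/p (P(p) = (1 + (½)*6 - p²)/p = (1 + 3 - p²)/p = (4 - p²)/p)
(191 + P(o(-1)))/(2576 + 3260) = (191 + (-7*(-1) + 4/((7*(-1)))))/(2576 + 3260) = (191 + (-1*(-7) + 4/(-7)))/5836 = (191 + (7 + 4*(-⅐)))*(1/5836) = (191 + (7 - 4/7))*(1/5836) = (191 + 45/7)*(1/5836) = (1382/7)*(1/5836) = 691/20426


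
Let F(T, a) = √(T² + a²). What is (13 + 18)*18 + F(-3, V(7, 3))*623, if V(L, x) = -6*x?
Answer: 558 + 1869*√37 ≈ 11927.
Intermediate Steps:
(13 + 18)*18 + F(-3, V(7, 3))*623 = (13 + 18)*18 + √((-3)² + (-6*3)²)*623 = 31*18 + √(9 + (-18)²)*623 = 558 + √(9 + 324)*623 = 558 + √333*623 = 558 + (3*√37)*623 = 558 + 1869*√37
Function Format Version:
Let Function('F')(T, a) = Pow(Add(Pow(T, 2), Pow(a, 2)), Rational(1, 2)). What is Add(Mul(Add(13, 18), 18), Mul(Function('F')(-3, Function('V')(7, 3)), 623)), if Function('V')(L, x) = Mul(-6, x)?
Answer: Add(558, Mul(1869, Pow(37, Rational(1, 2)))) ≈ 11927.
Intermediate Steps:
Add(Mul(Add(13, 18), 18), Mul(Function('F')(-3, Function('V')(7, 3)), 623)) = Add(Mul(Add(13, 18), 18), Mul(Pow(Add(Pow(-3, 2), Pow(Mul(-6, 3), 2)), Rational(1, 2)), 623)) = Add(Mul(31, 18), Mul(Pow(Add(9, Pow(-18, 2)), Rational(1, 2)), 623)) = Add(558, Mul(Pow(Add(9, 324), Rational(1, 2)), 623)) = Add(558, Mul(Pow(333, Rational(1, 2)), 623)) = Add(558, Mul(Mul(3, Pow(37, Rational(1, 2))), 623)) = Add(558, Mul(1869, Pow(37, Rational(1, 2))))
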